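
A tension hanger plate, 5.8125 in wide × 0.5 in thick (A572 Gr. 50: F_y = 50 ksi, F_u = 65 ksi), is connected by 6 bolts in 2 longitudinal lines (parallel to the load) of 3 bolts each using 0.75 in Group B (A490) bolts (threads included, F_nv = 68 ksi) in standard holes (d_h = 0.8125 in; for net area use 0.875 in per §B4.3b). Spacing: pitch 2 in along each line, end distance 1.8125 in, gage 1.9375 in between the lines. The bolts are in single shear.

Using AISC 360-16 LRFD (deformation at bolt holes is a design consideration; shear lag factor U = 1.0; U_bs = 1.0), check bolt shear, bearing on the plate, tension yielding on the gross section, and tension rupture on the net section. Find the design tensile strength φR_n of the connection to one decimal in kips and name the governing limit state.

99.0 kips (net-section rupture governs)

Bolt shear: A_b = π(0.75)²/4 = 0.44179 in². φR_n = 0.75 × 68 × 0.44179 × 6 × 1 = 135.2 kips.
Bearing (0.5 in plate, F_u = 65 ksi): end bolts L_c = 1.8125 − 0.8125/2 = 1.40625, R_n = min(1.2×1.40625×0.5×65, 2.4×0.75×0.5×65) = 54.844 kips/bolt; interior L_c = 2 − 0.8125 = 1.1875, R_n = 46.313 kips/bolt. φR_n = 0.75 × (2×54.844 + 4×46.313) = 221.2 kips.
Tension yield (gross): A_g = 5.8125×0.5 = 2.9063 in². φR_n = 0.90 × 50 × 2.9063 = 130.8 kips.
Tension rupture (net): A_n = (5.8125 − 2×0.875)×0.5 = 2.0313 in² (U = 1.0, A_e = A_n). φR_n = 0.75 × 65 × 2.0313 = 99.0 kips.
Governing: min(135.2, 221.2, 130.8, 99.0) = 99.0 kips → net-section rupture.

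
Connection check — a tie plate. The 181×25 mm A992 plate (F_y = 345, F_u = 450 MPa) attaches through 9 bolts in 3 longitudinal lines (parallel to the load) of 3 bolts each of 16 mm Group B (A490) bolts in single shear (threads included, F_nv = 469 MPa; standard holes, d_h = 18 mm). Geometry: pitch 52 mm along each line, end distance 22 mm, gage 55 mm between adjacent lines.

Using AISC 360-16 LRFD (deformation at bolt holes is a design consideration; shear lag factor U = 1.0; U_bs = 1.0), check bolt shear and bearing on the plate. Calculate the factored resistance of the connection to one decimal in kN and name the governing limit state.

636.5 kN (bolt shear governs)

Bolt shear: A_b = π(16)²/4 = 201.06 mm². φR_n = 0.75 × 469 × 201.06 × 9 × 1 = 636.5 kN.
Bearing (25 mm plate, F_u = 450 MPa): end bolts L_c = 22 − 18/2 = 13, R_n = min(1.2×13×25×450, 2.4×16×25×450) = 175.5 kN/bolt; interior L_c = 52 − 18 = 34, R_n = 432 kN/bolt. φR_n = 0.75 × (3×175.5 + 6×432) = 2338.9 kN.
Governing: min(636.5, 2338.9) = 636.5 kN → bolt shear.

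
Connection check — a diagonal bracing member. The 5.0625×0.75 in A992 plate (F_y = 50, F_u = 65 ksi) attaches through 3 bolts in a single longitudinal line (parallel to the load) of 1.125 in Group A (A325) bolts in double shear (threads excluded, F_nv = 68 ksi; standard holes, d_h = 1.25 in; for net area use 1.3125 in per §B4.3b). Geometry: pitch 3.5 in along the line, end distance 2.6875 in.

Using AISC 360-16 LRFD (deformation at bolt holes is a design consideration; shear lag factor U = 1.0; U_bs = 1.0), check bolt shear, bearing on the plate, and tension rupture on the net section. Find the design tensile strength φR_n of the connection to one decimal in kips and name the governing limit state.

137.1 kips (net-section rupture governs)

Bolt shear: A_b = π(1.125)²/4 = 0.99402 in². φR_n = 0.75 × 68 × 0.99402 × 3 × 2 = 304.2 kips.
Bearing (0.75 in plate, F_u = 65 ksi): end bolts L_c = 2.6875 − 1.25/2 = 2.0625, R_n = min(1.2×2.0625×0.75×65, 2.4×1.125×0.75×65) = 120.66 kips/bolt; interior L_c = 3.5 − 1.25 = 2.25, R_n = 131.63 kips/bolt. φR_n = 0.75 × (1×120.66 + 2×131.63) = 287.9 kips.
Tension rupture (net): A_n = (5.0625 − 1×1.3125)×0.75 = 2.8125 in² (U = 1.0, A_e = A_n). φR_n = 0.75 × 65 × 2.8125 = 137.1 kips.
Governing: min(304.2, 287.9, 137.1) = 137.1 kips → net-section rupture.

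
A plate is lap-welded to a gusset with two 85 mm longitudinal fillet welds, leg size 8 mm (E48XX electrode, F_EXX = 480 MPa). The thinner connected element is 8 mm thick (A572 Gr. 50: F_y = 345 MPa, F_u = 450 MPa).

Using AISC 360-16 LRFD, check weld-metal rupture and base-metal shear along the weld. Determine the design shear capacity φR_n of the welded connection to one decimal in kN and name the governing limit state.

Weld metal: throat = 0.707×8 = 5.656 mm, L = 2×85 = 170 mm. φR_n = 0.75 × 0.6 × 480 × 5.656 × 170 = 207.7 kN.
Base metal shear (8 mm plate): yield φR_n = 1.0×0.6×345×8×170 = 281.5 kN; rupture φR_n = 0.75×0.6×450×8×170 = 275.4 kN; take 275.4 kN (rupture).
Governing: min(207.7, 275.4) = 207.7 kN → weld metal.

207.7 kN (weld metal governs)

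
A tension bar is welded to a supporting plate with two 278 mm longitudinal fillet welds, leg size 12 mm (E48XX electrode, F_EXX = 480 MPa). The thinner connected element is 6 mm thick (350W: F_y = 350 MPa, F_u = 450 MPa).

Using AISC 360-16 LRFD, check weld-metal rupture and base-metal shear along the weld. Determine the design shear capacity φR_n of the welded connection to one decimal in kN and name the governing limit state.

Weld metal: throat = 0.707×12 = 8.484 mm, L = 2×278 = 556 mm. φR_n = 0.75 × 0.6 × 480 × 8.484 × 556 = 1018.9 kN.
Base metal shear (6 mm plate): yield φR_n = 1.0×0.6×350×6×556 = 700.6 kN; rupture φR_n = 0.75×0.6×450×6×556 = 675.5 kN; take 675.5 kN (rupture).
Governing: min(1018.9, 675.5) = 675.5 kN → base-metal shear.

675.5 kN (base-metal shear governs)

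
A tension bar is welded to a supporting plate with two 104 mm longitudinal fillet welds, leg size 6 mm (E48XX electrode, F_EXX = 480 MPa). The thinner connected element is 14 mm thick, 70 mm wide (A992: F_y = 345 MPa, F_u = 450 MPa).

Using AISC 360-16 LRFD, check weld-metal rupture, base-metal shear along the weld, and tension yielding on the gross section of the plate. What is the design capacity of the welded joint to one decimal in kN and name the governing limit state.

Weld metal: throat = 0.707×6 = 4.242 mm, L = 2×104 = 208 mm. φR_n = 0.75 × 0.6 × 480 × 4.242 × 208 = 190.6 kN.
Base metal shear (14 mm plate): yield φR_n = 1.0×0.6×345×14×208 = 602.8 kN; rupture φR_n = 0.75×0.6×450×14×208 = 589.7 kN; take 589.7 kN (rupture).
Tension yield (gross): A_g = 70×14 = 980 mm². φR_n = 0.90 × 345 × 980 = 304.3 kN.
Governing: min(190.6, 589.7, 304.3) = 190.6 kN → weld metal.

190.6 kN (weld metal governs)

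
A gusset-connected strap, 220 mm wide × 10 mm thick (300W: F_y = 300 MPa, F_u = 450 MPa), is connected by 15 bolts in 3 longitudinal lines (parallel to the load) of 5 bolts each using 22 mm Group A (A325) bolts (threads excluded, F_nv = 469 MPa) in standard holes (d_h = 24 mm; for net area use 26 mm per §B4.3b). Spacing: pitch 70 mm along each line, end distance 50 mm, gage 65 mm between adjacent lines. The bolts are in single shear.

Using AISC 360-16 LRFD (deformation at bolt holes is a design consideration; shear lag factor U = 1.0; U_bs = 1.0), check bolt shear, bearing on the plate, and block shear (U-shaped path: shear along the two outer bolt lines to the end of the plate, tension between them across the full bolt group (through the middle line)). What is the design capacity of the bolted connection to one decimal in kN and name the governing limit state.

Bolt shear: A_b = π(22)²/4 = 380.13 mm². φR_n = 0.75 × 469 × 380.13 × 15 × 1 = 2005.7 kN.
Bearing (10 mm plate, F_u = 450 MPa): end bolts L_c = 50 − 24/2 = 38, R_n = min(1.2×38×10×450, 2.4×22×10×450) = 205.2 kN/bolt; interior L_c = 70 − 24 = 46, R_n = 237.6 kN/bolt. φR_n = 0.75 × (3×205.2 + 12×237.6) = 2600.1 kN.
Block shear: shear path 2×[50+4×70] = 2×330 mm, A_gv = 6600, A_nv = 2×(330 − 4.5×26)×10 = 4260 mm²; tension across gage: (130 − 2×26)×10 = 780 mm². R_n = min(0.6×450×4260, 0.6×300×6600) + 1.0×450×780 = min(1150.2, 1188) + 351 = 1501.2 kN. φR_n = 0.75 × 1501.2 = 1125.9 kN.
Governing: min(2005.7, 2600.1, 1125.9) = 1125.9 kN → block shear.

1125.9 kN (block shear governs)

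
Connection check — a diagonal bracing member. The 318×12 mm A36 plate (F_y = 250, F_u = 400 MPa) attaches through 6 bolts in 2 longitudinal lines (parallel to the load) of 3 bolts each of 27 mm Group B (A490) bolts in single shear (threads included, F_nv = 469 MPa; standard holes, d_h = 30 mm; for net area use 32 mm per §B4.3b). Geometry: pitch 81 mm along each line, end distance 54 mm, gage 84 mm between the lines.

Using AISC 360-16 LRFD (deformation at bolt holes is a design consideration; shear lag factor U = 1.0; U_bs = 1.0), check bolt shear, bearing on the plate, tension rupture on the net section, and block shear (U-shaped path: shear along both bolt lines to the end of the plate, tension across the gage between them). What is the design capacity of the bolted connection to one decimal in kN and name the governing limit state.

Bolt shear: A_b = π(27)²/4 = 572.56 mm². φR_n = 0.75 × 469 × 572.56 × 6 × 1 = 1208.4 kN.
Bearing (12 mm plate, F_u = 400 MPa): end bolts L_c = 54 − 30/2 = 39, R_n = min(1.2×39×12×400, 2.4×27×12×400) = 224.64 kN/bolt; interior L_c = 81 − 30 = 51, R_n = 293.76 kN/bolt. φR_n = 0.75 × (2×224.64 + 4×293.76) = 1218.2 kN.
Tension rupture (net): A_n = (318 − 2×32)×12 = 3048 mm² (U = 1.0, A_e = A_n). φR_n = 0.75 × 400 × 3048 = 914.4 kN.
Block shear: shear path 2×[54+2×81] = 2×216 mm, A_gv = 5184, A_nv = 2×(216 − 2.5×32)×12 = 3264 mm²; tension across gage: (84 − 1×32)×12 = 624 mm². R_n = min(0.6×400×3264, 0.6×250×5184) + 1.0×400×624 = min(783.36, 777.6) + 249.6 = 1027.2 kN. φR_n = 0.75 × 1027.2 = 770.4 kN.
Governing: min(1208.4, 1218.2, 914.4, 770.4) = 770.4 kN → block shear.

770.4 kN (block shear governs)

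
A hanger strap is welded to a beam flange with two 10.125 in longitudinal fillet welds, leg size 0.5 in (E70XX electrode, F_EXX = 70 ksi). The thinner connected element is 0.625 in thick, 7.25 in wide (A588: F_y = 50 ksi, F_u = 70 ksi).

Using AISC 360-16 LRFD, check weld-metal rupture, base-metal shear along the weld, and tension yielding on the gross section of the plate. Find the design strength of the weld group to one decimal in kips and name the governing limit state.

203.9 kips (gross-section yield governs)

Weld metal: throat = 0.707×0.5 = 0.3535 in, L = 2×10.125 = 20.25 in. φR_n = 0.75 × 0.6 × 70 × 0.3535 × 20.25 = 225.5 kips.
Base metal shear (0.625 in plate): yield φR_n = 1.0×0.6×50×0.625×20.25 = 379.7 kips; rupture φR_n = 0.75×0.6×70×0.625×20.25 = 398.7 kips; take 379.7 kips (yield).
Tension yield (gross): A_g = 7.25×0.625 = 4.5313 in². φR_n = 0.90 × 50 × 4.5313 = 203.9 kips.
Governing: min(225.5, 379.7, 203.9) = 203.9 kips → gross-section yield.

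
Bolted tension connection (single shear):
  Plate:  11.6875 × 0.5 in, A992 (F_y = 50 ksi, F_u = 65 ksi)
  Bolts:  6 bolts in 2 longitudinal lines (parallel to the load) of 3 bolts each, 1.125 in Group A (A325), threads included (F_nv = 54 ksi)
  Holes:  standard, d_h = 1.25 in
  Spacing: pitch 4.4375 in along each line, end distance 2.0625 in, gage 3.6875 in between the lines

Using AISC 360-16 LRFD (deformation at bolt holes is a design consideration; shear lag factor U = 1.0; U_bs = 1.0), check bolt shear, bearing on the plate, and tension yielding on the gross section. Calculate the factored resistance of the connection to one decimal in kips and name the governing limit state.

241.5 kips (bolt shear governs)

Bolt shear: A_b = π(1.125)²/4 = 0.99402 in². φR_n = 0.75 × 54 × 0.99402 × 6 × 1 = 241.5 kips.
Bearing (0.5 in plate, F_u = 65 ksi): end bolts L_c = 2.0625 − 1.25/2 = 1.4375, R_n = min(1.2×1.4375×0.5×65, 2.4×1.125×0.5×65) = 56.063 kips/bolt; interior L_c = 4.4375 − 1.25 = 3.1875, R_n = 87.75 kips/bolt. φR_n = 0.75 × (2×56.063 + 4×87.75) = 347.3 kips.
Tension yield (gross): A_g = 11.6875×0.5 = 5.8438 in². φR_n = 0.90 × 50 × 5.8438 = 263.0 kips.
Governing: min(241.5, 347.3, 263.0) = 241.5 kips → bolt shear.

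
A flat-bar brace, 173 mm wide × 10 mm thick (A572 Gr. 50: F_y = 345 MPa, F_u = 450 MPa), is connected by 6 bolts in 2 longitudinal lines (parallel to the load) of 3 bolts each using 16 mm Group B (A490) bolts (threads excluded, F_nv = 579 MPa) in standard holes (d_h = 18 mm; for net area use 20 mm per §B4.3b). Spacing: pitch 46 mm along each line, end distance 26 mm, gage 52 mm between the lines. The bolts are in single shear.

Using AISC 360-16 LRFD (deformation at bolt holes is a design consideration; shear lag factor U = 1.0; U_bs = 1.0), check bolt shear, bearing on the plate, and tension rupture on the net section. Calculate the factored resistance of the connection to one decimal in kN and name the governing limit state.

448.9 kN (net-section rupture governs)

Bolt shear: A_b = π(16)²/4 = 201.06 mm². φR_n = 0.75 × 579 × 201.06 × 6 × 1 = 523.9 kN.
Bearing (10 mm plate, F_u = 450 MPa): end bolts L_c = 26 − 18/2 = 17, R_n = min(1.2×17×10×450, 2.4×16×10×450) = 91.8 kN/bolt; interior L_c = 46 − 18 = 28, R_n = 151.2 kN/bolt. φR_n = 0.75 × (2×91.8 + 4×151.2) = 591.3 kN.
Tension rupture (net): A_n = (173 − 2×20)×10 = 1330 mm² (U = 1.0, A_e = A_n). φR_n = 0.75 × 450 × 1330 = 448.9 kN.
Governing: min(523.9, 591.3, 448.9) = 448.9 kN → net-section rupture.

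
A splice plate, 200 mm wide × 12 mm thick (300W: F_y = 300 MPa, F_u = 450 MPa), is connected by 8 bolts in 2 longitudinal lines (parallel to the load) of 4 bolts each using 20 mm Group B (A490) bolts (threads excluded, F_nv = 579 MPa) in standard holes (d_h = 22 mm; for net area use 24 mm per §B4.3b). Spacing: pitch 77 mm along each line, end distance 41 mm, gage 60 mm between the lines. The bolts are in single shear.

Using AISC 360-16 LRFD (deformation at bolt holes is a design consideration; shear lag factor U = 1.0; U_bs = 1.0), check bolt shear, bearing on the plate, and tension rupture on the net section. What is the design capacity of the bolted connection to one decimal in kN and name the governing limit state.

Bolt shear: A_b = π(20)²/4 = 314.16 mm². φR_n = 0.75 × 579 × 314.16 × 8 × 1 = 1091.4 kN.
Bearing (12 mm plate, F_u = 450 MPa): end bolts L_c = 41 − 22/2 = 30, R_n = min(1.2×30×12×450, 2.4×20×12×450) = 194.4 kN/bolt; interior L_c = 77 − 22 = 55, R_n = 259.2 kN/bolt. φR_n = 0.75 × (2×194.4 + 6×259.2) = 1458.0 kN.
Tension rupture (net): A_n = (200 − 2×24)×12 = 1824 mm² (U = 1.0, A_e = A_n). φR_n = 0.75 × 450 × 1824 = 615.6 kN.
Governing: min(1091.4, 1458.0, 615.6) = 615.6 kN → net-section rupture.

615.6 kN (net-section rupture governs)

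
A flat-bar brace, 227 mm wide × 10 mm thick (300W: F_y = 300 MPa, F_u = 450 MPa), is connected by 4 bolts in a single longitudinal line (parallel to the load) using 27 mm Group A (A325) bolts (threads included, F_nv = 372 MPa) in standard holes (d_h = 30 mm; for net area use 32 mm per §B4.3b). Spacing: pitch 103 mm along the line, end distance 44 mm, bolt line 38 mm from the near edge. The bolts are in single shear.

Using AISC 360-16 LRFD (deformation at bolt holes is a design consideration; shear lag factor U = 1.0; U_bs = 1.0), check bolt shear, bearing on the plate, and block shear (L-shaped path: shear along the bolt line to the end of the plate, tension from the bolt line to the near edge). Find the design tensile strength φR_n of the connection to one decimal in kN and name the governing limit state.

550.8 kN (block shear governs)

Bolt shear: A_b = π(27)²/4 = 572.56 mm². φR_n = 0.75 × 372 × 572.56 × 4 × 1 = 639.0 kN.
Bearing (10 mm plate, F_u = 450 MPa): end bolts L_c = 44 − 30/2 = 29, R_n = min(1.2×29×10×450, 2.4×27×10×450) = 156.6 kN/bolt; interior L_c = 103 − 30 = 73, R_n = 291.6 kN/bolt. φR_n = 0.75 × (1×156.6 + 3×291.6) = 773.6 kN.
Block shear: shear path 1×[44+3×103] = 1×353 mm, A_gv = 3530, A_nv = 1×(353 − 3.5×32)×10 = 2410 mm²; tension to near edge: (38 − 0.5×32)×10 = 220 mm². R_n = min(0.6×450×2410, 0.6×300×3530) + 1.0×450×220 = min(650.7, 635.4) + 99 = 734.4 kN. φR_n = 0.75 × 734.4 = 550.8 kN.
Governing: min(639.0, 773.6, 550.8) = 550.8 kN → block shear.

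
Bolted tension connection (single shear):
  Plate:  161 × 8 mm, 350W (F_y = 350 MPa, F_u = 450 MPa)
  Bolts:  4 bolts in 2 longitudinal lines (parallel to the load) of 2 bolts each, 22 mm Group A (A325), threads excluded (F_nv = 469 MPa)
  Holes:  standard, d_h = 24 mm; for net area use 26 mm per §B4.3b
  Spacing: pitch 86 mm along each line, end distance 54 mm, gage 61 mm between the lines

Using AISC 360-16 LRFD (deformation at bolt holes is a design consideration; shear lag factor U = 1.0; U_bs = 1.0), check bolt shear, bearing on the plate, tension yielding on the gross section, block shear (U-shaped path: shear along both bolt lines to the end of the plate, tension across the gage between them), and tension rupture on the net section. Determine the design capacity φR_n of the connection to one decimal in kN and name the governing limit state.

294.3 kN (net-section rupture governs)

Bolt shear: A_b = π(22)²/4 = 380.13 mm². φR_n = 0.75 × 469 × 380.13 × 4 × 1 = 534.8 kN.
Bearing (8 mm plate, F_u = 450 MPa): end bolts L_c = 54 − 24/2 = 42, R_n = min(1.2×42×8×450, 2.4×22×8×450) = 181.44 kN/bolt; interior L_c = 86 − 24 = 62, R_n = 190.08 kN/bolt. φR_n = 0.75 × (2×181.44 + 2×190.08) = 557.3 kN.
Tension yield (gross): A_g = 161×8 = 1288 mm². φR_n = 0.90 × 350 × 1288 = 405.7 kN.
Block shear: shear path 2×[54+1×86] = 2×140 mm, A_gv = 2240, A_nv = 2×(140 − 1.5×26)×8 = 1616 mm²; tension across gage: (61 − 1×26)×8 = 280 mm². R_n = min(0.6×450×1616, 0.6×350×2240) + 1.0×450×280 = min(436.32, 470.4) + 126 = 562.32 kN. φR_n = 0.75 × 562.32 = 421.7 kN.
Tension rupture (net): A_n = (161 − 2×26)×8 = 872 mm² (U = 1.0, A_e = A_n). φR_n = 0.75 × 450 × 872 = 294.3 kN.
Governing: min(534.8, 557.3, 405.7, 421.7, 294.3) = 294.3 kN → net-section rupture.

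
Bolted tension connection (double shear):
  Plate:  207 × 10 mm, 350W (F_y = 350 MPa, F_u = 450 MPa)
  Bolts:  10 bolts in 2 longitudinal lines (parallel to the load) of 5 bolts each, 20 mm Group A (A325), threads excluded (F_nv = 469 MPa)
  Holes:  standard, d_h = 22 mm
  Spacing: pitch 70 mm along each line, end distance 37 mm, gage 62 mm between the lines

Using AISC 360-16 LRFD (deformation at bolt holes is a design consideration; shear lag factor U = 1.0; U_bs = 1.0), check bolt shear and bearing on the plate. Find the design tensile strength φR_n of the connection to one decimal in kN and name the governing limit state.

1506.6 kN (bearing governs)

Bolt shear: A_b = π(20)²/4 = 314.16 mm². φR_n = 0.75 × 469 × 314.16 × 10 × 2 = 2210.1 kN.
Bearing (10 mm plate, F_u = 450 MPa): end bolts L_c = 37 − 22/2 = 26, R_n = min(1.2×26×10×450, 2.4×20×10×450) = 140.4 kN/bolt; interior L_c = 70 − 22 = 48, R_n = 216 kN/bolt. φR_n = 0.75 × (2×140.4 + 8×216) = 1506.6 kN.
Governing: min(2210.1, 1506.6) = 1506.6 kN → bearing.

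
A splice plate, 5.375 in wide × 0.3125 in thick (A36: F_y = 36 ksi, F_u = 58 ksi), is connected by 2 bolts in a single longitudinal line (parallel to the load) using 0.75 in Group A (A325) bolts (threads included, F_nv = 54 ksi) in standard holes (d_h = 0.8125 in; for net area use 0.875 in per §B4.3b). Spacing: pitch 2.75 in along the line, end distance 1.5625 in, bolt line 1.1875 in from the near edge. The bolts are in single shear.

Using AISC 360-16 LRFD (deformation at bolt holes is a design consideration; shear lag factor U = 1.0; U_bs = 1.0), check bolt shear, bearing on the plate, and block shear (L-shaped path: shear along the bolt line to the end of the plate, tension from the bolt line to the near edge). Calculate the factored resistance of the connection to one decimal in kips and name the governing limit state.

Bolt shear: A_b = π(0.75)²/4 = 0.44179 in². φR_n = 0.75 × 54 × 0.44179 × 2 × 1 = 35.8 kips.
Bearing (0.3125 in plate, F_u = 58 ksi): end bolts L_c = 1.5625 − 0.8125/2 = 1.15625, R_n = min(1.2×1.15625×0.3125×58, 2.4×0.75×0.3125×58) = 25.148 kips/bolt; interior L_c = 2.75 − 0.8125 = 1.9375, R_n = 32.625 kips/bolt. φR_n = 0.75 × (1×25.148 + 1×32.625) = 43.3 kips.
Block shear: shear path 1×[1.5625+1×2.75] = 1×4.3125 in, A_gv = 1.3477, A_nv = 1×(4.3125 − 1.5×0.875)×0.3125 = 0.9375 in²; tension to near edge: (1.1875 − 0.5×0.875)×0.3125 = 0.23438 in². R_n = min(0.6×58×0.9375, 0.6×36×1.3477) + 1.0×58×0.23438 = min(32.625, 29.11) + 13.594 = 42.704 kips. φR_n = 0.75 × 42.704 = 32.0 kips.
Governing: min(35.8, 43.3, 32.0) = 32.0 kips → block shear.

32.0 kips (block shear governs)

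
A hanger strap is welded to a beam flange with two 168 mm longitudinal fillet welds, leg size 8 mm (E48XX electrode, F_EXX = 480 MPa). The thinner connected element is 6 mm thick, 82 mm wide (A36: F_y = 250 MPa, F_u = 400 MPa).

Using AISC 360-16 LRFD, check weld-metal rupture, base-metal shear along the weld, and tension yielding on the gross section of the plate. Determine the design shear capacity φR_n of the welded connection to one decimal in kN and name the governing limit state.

110.7 kN (gross-section yield governs)

Weld metal: throat = 0.707×8 = 5.656 mm, L = 2×168 = 336 mm. φR_n = 0.75 × 0.6 × 480 × 5.656 × 336 = 410.5 kN.
Base metal shear (6 mm plate): yield φR_n = 1.0×0.6×250×6×336 = 302.4 kN; rupture φR_n = 0.75×0.6×400×6×336 = 362.9 kN; take 302.4 kN (yield).
Tension yield (gross): A_g = 82×6 = 492 mm². φR_n = 0.90 × 250 × 492 = 110.7 kN.
Governing: min(410.5, 302.4, 110.7) = 110.7 kN → gross-section yield.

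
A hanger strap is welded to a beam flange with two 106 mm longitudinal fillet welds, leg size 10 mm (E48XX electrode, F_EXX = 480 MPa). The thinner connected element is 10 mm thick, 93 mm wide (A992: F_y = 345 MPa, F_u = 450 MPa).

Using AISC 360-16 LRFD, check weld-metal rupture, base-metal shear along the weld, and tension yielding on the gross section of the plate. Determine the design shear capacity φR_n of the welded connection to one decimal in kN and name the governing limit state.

Weld metal: throat = 0.707×10 = 7.07 mm, L = 2×106 = 212 mm. φR_n = 0.75 × 0.6 × 480 × 7.07 × 212 = 323.7 kN.
Base metal shear (10 mm plate): yield φR_n = 1.0×0.6×345×10×212 = 438.8 kN; rupture φR_n = 0.75×0.6×450×10×212 = 429.3 kN; take 429.3 kN (rupture).
Tension yield (gross): A_g = 93×10 = 930 mm². φR_n = 0.90 × 345 × 930 = 288.8 kN.
Governing: min(323.7, 429.3, 288.8) = 288.8 kN → gross-section yield.

288.8 kN (gross-section yield governs)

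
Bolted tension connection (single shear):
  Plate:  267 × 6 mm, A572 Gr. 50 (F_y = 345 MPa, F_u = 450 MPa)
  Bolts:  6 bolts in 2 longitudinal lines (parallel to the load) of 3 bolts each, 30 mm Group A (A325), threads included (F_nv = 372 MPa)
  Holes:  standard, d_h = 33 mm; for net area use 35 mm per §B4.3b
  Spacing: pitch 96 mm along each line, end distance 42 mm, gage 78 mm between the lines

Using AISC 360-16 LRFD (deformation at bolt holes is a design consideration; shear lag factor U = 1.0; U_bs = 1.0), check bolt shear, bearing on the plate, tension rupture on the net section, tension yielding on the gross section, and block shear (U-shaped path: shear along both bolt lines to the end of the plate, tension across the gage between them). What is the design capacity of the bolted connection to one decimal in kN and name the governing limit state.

398.9 kN (net-section rupture governs)

Bolt shear: A_b = π(30)²/4 = 706.86 mm². φR_n = 0.75 × 372 × 706.86 × 6 × 1 = 1183.3 kN.
Bearing (6 mm plate, F_u = 450 MPa): end bolts L_c = 42 − 33/2 = 25.5, R_n = min(1.2×25.5×6×450, 2.4×30×6×450) = 82.62 kN/bolt; interior L_c = 96 − 33 = 63, R_n = 194.4 kN/bolt. φR_n = 0.75 × (2×82.62 + 4×194.4) = 707.1 kN.
Tension rupture (net): A_n = (267 − 2×35)×6 = 1182 mm² (U = 1.0, A_e = A_n). φR_n = 0.75 × 450 × 1182 = 398.9 kN.
Tension yield (gross): A_g = 267×6 = 1602 mm². φR_n = 0.90 × 345 × 1602 = 497.4 kN.
Block shear: shear path 2×[42+2×96] = 2×234 mm, A_gv = 2808, A_nv = 2×(234 − 2.5×35)×6 = 1758 mm²; tension across gage: (78 − 1×35)×6 = 258 mm². R_n = min(0.6×450×1758, 0.6×345×2808) + 1.0×450×258 = min(474.66, 581.26) + 116.1 = 590.76 kN. φR_n = 0.75 × 590.76 = 443.1 kN.
Governing: min(1183.3, 707.1, 398.9, 497.4, 443.1) = 398.9 kN → net-section rupture.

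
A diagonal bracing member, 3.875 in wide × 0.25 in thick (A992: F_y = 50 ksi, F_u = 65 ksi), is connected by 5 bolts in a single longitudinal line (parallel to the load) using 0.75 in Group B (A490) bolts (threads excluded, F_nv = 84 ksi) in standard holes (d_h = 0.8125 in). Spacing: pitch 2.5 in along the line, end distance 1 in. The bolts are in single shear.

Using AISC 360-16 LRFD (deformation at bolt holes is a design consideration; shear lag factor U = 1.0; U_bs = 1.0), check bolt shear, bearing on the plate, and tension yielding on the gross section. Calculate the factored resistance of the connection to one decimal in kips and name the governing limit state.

43.6 kips (gross-section yield governs)

Bolt shear: A_b = π(0.75)²/4 = 0.44179 in². φR_n = 0.75 × 84 × 0.44179 × 5 × 1 = 139.2 kips.
Bearing (0.25 in plate, F_u = 65 ksi): end bolts L_c = 1 − 0.8125/2 = 0.59375, R_n = min(1.2×0.59375×0.25×65, 2.4×0.75×0.25×65) = 11.578 kips/bolt; interior L_c = 2.5 − 0.8125 = 1.6875, R_n = 29.25 kips/bolt. φR_n = 0.75 × (1×11.578 + 4×29.25) = 96.4 kips.
Tension yield (gross): A_g = 3.875×0.25 = 0.96875 in². φR_n = 0.90 × 50 × 0.96875 = 43.6 kips.
Governing: min(139.2, 96.4, 43.6) = 43.6 kips → gross-section yield.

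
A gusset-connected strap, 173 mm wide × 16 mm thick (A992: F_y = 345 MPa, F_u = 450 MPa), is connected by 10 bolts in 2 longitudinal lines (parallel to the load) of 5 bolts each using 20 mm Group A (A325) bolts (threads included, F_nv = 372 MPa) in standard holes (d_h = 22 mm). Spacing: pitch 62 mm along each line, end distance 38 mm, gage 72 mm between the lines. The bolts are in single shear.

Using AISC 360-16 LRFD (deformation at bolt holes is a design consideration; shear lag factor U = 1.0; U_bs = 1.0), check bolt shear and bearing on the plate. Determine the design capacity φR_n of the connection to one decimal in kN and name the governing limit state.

876.5 kN (bolt shear governs)

Bolt shear: A_b = π(20)²/4 = 314.16 mm². φR_n = 0.75 × 372 × 314.16 × 10 × 1 = 876.5 kN.
Bearing (16 mm plate, F_u = 450 MPa): end bolts L_c = 38 − 22/2 = 27, R_n = min(1.2×27×16×450, 2.4×20×16×450) = 233.28 kN/bolt; interior L_c = 62 − 22 = 40, R_n = 345.6 kN/bolt. φR_n = 0.75 × (2×233.28 + 8×345.6) = 2423.5 kN.
Governing: min(876.5, 2423.5) = 876.5 kN → bolt shear.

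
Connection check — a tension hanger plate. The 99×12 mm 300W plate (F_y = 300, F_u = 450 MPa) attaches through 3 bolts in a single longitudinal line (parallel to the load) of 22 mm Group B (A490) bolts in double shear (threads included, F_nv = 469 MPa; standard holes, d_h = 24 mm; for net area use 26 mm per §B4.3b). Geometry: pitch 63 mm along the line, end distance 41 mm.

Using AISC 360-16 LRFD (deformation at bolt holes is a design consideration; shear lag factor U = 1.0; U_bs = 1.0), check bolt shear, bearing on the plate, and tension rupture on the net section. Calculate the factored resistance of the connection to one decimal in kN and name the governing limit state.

295.7 kN (net-section rupture governs)

Bolt shear: A_b = π(22)²/4 = 380.13 mm². φR_n = 0.75 × 469 × 380.13 × 3 × 2 = 802.3 kN.
Bearing (12 mm plate, F_u = 450 MPa): end bolts L_c = 41 − 24/2 = 29, R_n = min(1.2×29×12×450, 2.4×22×12×450) = 187.92 kN/bolt; interior L_c = 63 − 24 = 39, R_n = 252.72 kN/bolt. φR_n = 0.75 × (1×187.92 + 2×252.72) = 520.0 kN.
Tension rupture (net): A_n = (99 − 1×26)×12 = 876 mm² (U = 1.0, A_e = A_n). φR_n = 0.75 × 450 × 876 = 295.7 kN.
Governing: min(802.3, 520.0, 295.7) = 295.7 kN → net-section rupture.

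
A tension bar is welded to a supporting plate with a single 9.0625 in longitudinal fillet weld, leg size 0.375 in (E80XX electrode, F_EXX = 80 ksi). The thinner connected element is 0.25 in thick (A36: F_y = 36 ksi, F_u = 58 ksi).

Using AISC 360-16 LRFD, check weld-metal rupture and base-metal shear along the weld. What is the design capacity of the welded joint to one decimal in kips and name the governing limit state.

Weld metal: throat = 0.707×0.375 = 0.26513 in, L = 9.0625 in. φR_n = 0.75 × 0.6 × 80 × 0.26513 × 9.0625 = 86.5 kips.
Base metal shear (0.25 in plate): yield φR_n = 1.0×0.6×36×0.25×9.0625 = 48.9 kips; rupture φR_n = 0.75×0.6×58×0.25×9.0625 = 59.1 kips; take 48.9 kips (yield).
Governing: min(86.5, 48.9) = 48.9 kips → base-metal shear.

48.9 kips (base-metal shear governs)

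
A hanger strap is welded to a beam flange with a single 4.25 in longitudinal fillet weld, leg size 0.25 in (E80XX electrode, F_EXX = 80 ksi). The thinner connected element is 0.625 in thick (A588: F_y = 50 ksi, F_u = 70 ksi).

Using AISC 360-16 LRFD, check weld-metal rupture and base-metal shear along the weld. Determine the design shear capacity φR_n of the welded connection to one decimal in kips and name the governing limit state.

27.0 kips (weld metal governs)

Weld metal: throat = 0.707×0.25 = 0.17675 in, L = 4.25 in. φR_n = 0.75 × 0.6 × 80 × 0.17675 × 4.25 = 27.0 kips.
Base metal shear (0.625 in plate): yield φR_n = 1.0×0.6×50×0.625×4.25 = 79.7 kips; rupture φR_n = 0.75×0.6×70×0.625×4.25 = 83.7 kips; take 79.7 kips (yield).
Governing: min(27.0, 79.7) = 27.0 kips → weld metal.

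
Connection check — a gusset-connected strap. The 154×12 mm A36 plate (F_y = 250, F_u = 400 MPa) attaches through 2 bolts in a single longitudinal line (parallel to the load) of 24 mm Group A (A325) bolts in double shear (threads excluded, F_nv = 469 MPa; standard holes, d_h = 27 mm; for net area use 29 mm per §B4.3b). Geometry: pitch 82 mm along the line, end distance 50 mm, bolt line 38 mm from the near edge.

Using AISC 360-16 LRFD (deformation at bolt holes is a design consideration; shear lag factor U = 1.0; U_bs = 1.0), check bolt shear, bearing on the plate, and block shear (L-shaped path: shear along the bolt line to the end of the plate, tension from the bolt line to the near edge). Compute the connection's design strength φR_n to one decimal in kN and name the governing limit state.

Bolt shear: A_b = π(24)²/4 = 452.39 mm². φR_n = 0.75 × 469 × 452.39 × 2 × 2 = 636.5 kN.
Bearing (12 mm plate, F_u = 400 MPa): end bolts L_c = 50 − 27/2 = 36.5, R_n = min(1.2×36.5×12×400, 2.4×24×12×400) = 210.24 kN/bolt; interior L_c = 82 − 27 = 55, R_n = 276.48 kN/bolt. φR_n = 0.75 × (1×210.24 + 1×276.48) = 365.0 kN.
Block shear: shear path 1×[50+1×82] = 1×132 mm, A_gv = 1584, A_nv = 1×(132 − 1.5×29)×12 = 1062 mm²; tension to near edge: (38 − 0.5×29)×12 = 282 mm². R_n = min(0.6×400×1062, 0.6×250×1584) + 1.0×400×282 = min(254.88, 237.6) + 112.8 = 350.4 kN. φR_n = 0.75 × 350.4 = 262.8 kN.
Governing: min(636.5, 365.0, 262.8) = 262.8 kN → block shear.

262.8 kN (block shear governs)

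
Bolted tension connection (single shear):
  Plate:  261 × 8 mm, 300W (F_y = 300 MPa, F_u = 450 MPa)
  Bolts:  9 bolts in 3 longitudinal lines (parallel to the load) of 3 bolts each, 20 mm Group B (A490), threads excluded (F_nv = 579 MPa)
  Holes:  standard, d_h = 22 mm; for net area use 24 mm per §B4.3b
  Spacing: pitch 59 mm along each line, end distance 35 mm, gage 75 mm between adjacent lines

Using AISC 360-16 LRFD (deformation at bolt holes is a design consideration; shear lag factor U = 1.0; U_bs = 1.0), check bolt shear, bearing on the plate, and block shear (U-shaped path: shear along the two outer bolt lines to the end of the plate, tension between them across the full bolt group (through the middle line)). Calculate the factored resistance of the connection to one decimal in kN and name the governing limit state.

Bolt shear: A_b = π(20)²/4 = 314.16 mm². φR_n = 0.75 × 579 × 314.16 × 9 × 1 = 1227.8 kN.
Bearing (8 mm plate, F_u = 450 MPa): end bolts L_c = 35 − 22/2 = 24, R_n = min(1.2×24×8×450, 2.4×20×8×450) = 103.68 kN/bolt; interior L_c = 59 − 22 = 37, R_n = 159.84 kN/bolt. φR_n = 0.75 × (3×103.68 + 6×159.84) = 952.6 kN.
Block shear: shear path 2×[35+2×59] = 2×153 mm, A_gv = 2448, A_nv = 2×(153 − 2.5×24)×8 = 1488 mm²; tension across gage: (150 − 2×24)×8 = 816 mm². R_n = min(0.6×450×1488, 0.6×300×2448) + 1.0×450×816 = min(401.76, 440.64) + 367.2 = 768.96 kN. φR_n = 0.75 × 768.96 = 576.7 kN.
Governing: min(1227.8, 952.6, 576.7) = 576.7 kN → block shear.

576.7 kN (block shear governs)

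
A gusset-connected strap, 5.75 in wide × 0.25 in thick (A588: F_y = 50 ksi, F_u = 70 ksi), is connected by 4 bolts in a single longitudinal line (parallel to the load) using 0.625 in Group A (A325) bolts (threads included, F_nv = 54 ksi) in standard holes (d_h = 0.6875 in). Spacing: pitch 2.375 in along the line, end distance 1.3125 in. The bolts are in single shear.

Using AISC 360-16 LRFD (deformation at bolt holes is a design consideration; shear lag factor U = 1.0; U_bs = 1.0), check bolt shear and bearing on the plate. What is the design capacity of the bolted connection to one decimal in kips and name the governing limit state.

Bolt shear: A_b = π(0.625)²/4 = 0.3068 in². φR_n = 0.75 × 54 × 0.3068 × 4 × 1 = 49.7 kips.
Bearing (0.25 in plate, F_u = 70 ksi): end bolts L_c = 1.3125 − 0.6875/2 = 0.96875, R_n = min(1.2×0.96875×0.25×70, 2.4×0.625×0.25×70) = 20.344 kips/bolt; interior L_c = 2.375 − 0.6875 = 1.6875, R_n = 26.25 kips/bolt. φR_n = 0.75 × (1×20.344 + 3×26.25) = 74.3 kips.
Governing: min(49.7, 74.3) = 49.7 kips → bolt shear.

49.7 kips (bolt shear governs)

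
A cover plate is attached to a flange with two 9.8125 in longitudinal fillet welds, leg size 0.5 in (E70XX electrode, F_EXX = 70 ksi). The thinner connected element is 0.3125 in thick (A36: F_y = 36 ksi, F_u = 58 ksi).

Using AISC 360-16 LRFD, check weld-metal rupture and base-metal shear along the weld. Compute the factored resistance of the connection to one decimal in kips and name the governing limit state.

132.5 kips (base-metal shear governs)

Weld metal: throat = 0.707×0.5 = 0.3535 in, L = 2×9.8125 = 19.625 in. φR_n = 0.75 × 0.6 × 70 × 0.3535 × 19.625 = 218.5 kips.
Base metal shear (0.3125 in plate): yield φR_n = 1.0×0.6×36×0.3125×19.625 = 132.5 kips; rupture φR_n = 0.75×0.6×58×0.3125×19.625 = 160.1 kips; take 132.5 kips (yield).
Governing: min(218.5, 132.5) = 132.5 kips → base-metal shear.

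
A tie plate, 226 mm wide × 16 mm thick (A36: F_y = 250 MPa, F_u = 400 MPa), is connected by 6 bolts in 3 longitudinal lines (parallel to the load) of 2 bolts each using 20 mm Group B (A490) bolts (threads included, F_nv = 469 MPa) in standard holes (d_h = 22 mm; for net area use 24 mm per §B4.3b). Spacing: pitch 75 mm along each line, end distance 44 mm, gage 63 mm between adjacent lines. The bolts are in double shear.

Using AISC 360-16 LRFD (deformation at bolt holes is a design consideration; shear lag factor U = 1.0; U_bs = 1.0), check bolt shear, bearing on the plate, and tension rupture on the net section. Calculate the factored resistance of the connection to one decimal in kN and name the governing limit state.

Bolt shear: A_b = π(20)²/4 = 314.16 mm². φR_n = 0.75 × 469 × 314.16 × 6 × 2 = 1326.1 kN.
Bearing (16 mm plate, F_u = 400 MPa): end bolts L_c = 44 − 22/2 = 33, R_n = min(1.2×33×16×400, 2.4×20×16×400) = 253.44 kN/bolt; interior L_c = 75 − 22 = 53, R_n = 307.2 kN/bolt. φR_n = 0.75 × (3×253.44 + 3×307.2) = 1261.4 kN.
Tension rupture (net): A_n = (226 − 3×24)×16 = 2464 mm² (U = 1.0, A_e = A_n). φR_n = 0.75 × 400 × 2464 = 739.2 kN.
Governing: min(1326.1, 1261.4, 739.2) = 739.2 kN → net-section rupture.

739.2 kN (net-section rupture governs)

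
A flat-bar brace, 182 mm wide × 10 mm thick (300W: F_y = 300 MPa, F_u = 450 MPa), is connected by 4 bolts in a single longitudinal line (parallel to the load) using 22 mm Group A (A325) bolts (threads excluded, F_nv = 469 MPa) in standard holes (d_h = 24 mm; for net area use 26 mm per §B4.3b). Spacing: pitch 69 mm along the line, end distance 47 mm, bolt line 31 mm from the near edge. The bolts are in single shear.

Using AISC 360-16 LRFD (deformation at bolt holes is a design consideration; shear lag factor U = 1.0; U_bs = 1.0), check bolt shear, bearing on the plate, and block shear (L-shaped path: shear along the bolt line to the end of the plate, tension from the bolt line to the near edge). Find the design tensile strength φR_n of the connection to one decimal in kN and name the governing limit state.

390.8 kN (block shear governs)

Bolt shear: A_b = π(22)²/4 = 380.13 mm². φR_n = 0.75 × 469 × 380.13 × 4 × 1 = 534.8 kN.
Bearing (10 mm plate, F_u = 450 MPa): end bolts L_c = 47 − 24/2 = 35, R_n = min(1.2×35×10×450, 2.4×22×10×450) = 189 kN/bolt; interior L_c = 69 − 24 = 45, R_n = 237.6 kN/bolt. φR_n = 0.75 × (1×189 + 3×237.6) = 676.4 kN.
Block shear: shear path 1×[47+3×69] = 1×254 mm, A_gv = 2540, A_nv = 1×(254 − 3.5×26)×10 = 1630 mm²; tension to near edge: (31 − 0.5×26)×10 = 180 mm². R_n = min(0.6×450×1630, 0.6×300×2540) + 1.0×450×180 = min(440.1, 457.2) + 81 = 521.1 kN. φR_n = 0.75 × 521.1 = 390.8 kN.
Governing: min(534.8, 676.4, 390.8) = 390.8 kN → block shear.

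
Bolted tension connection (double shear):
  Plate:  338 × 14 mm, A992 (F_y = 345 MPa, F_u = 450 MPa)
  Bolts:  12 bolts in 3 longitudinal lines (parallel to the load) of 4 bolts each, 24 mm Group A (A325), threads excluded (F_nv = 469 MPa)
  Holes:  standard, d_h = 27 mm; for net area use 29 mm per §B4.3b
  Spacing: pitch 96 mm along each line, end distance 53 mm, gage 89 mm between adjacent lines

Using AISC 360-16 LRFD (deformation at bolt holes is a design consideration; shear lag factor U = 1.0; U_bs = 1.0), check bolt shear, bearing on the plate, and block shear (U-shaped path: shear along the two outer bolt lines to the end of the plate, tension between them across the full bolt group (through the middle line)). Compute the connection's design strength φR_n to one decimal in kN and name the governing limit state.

1925.0 kN (block shear governs)

Bolt shear: A_b = π(24)²/4 = 452.39 mm². φR_n = 0.75 × 469 × 452.39 × 12 × 2 = 3819.1 kN.
Bearing (14 mm plate, F_u = 450 MPa): end bolts L_c = 53 − 27/2 = 39.5, R_n = min(1.2×39.5×14×450, 2.4×24×14×450) = 298.62 kN/bolt; interior L_c = 96 − 27 = 69, R_n = 362.88 kN/bolt. φR_n = 0.75 × (3×298.62 + 9×362.88) = 3121.3 kN.
Block shear: shear path 2×[53+3×96] = 2×341 mm, A_gv = 9548, A_nv = 2×(341 − 3.5×29)×14 = 6706 mm²; tension across gage: (178 − 2×29)×14 = 1680 mm². R_n = min(0.6×450×6706, 0.6×345×9548) + 1.0×450×1680 = min(1810.6, 1976.4) + 756 = 2566.6 kN. φR_n = 0.75 × 2566.6 = 1925.0 kN.
Governing: min(3819.1, 3121.3, 1925.0) = 1925.0 kN → block shear.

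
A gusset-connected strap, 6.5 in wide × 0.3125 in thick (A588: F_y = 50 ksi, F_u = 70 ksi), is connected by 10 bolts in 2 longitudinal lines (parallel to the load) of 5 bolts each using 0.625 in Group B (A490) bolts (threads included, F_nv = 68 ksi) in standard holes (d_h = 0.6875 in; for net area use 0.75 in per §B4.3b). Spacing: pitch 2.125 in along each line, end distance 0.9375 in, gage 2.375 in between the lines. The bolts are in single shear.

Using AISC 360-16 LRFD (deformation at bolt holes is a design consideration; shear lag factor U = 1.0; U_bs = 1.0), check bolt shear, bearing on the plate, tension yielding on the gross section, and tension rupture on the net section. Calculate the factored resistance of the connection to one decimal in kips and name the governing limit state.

Bolt shear: A_b = π(0.625)²/4 = 0.3068 in². φR_n = 0.75 × 68 × 0.3068 × 10 × 1 = 156.5 kips.
Bearing (0.3125 in plate, F_u = 70 ksi): end bolts L_c = 0.9375 − 0.6875/2 = 0.59375, R_n = min(1.2×0.59375×0.3125×70, 2.4×0.625×0.3125×70) = 15.586 kips/bolt; interior L_c = 2.125 − 0.6875 = 1.4375, R_n = 32.813 kips/bolt. φR_n = 0.75 × (2×15.586 + 8×32.813) = 220.3 kips.
Tension yield (gross): A_g = 6.5×0.3125 = 2.0313 in². φR_n = 0.90 × 50 × 2.0313 = 91.4 kips.
Tension rupture (net): A_n = (6.5 − 2×0.75)×0.3125 = 1.5625 in² (U = 1.0, A_e = A_n). φR_n = 0.75 × 70 × 1.5625 = 82.0 kips.
Governing: min(156.5, 220.3, 91.4, 82.0) = 82.0 kips → net-section rupture.

82.0 kips (net-section rupture governs)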